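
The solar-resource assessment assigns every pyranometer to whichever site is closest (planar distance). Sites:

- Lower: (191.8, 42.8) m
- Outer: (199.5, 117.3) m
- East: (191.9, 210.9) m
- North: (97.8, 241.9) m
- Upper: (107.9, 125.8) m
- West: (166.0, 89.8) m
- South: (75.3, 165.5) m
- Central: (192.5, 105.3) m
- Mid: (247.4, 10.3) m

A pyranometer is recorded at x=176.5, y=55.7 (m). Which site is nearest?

Squared distances to each site:
Lower: 400.500; Outer: 4323.560; East: 24324.200; North: 40864.130; Upper: 9619.970; West: 1273.060; South: 22297.480; Central: 2716.160; Mid: 7087.970.
Minimum at Lower.

Lower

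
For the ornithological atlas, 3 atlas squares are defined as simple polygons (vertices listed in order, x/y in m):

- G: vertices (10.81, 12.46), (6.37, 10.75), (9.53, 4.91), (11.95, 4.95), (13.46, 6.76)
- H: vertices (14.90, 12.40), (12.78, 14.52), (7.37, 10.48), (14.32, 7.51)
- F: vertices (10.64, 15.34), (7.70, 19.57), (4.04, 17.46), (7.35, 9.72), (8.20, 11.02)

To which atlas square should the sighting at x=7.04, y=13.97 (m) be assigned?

Cast a ray rightward from (7.04, 13.97). For each polygon, the edges (by vertex number in listed order) whose endpoints lie on opposite sides of y = 13.97, where each meets that height, and whether that is right or left of the point:
G: no edge straddles that height → 0 crossings.
H: 1–2 at x≈13.330 (right), 2–3 at x≈12.043 (right) → 2 crossings.
F: 3–4 at x≈5.532 (left), 5–1 at x≈9.866 (right) → 1 crossing.
Only F has an odd count, so the point is inside F.

F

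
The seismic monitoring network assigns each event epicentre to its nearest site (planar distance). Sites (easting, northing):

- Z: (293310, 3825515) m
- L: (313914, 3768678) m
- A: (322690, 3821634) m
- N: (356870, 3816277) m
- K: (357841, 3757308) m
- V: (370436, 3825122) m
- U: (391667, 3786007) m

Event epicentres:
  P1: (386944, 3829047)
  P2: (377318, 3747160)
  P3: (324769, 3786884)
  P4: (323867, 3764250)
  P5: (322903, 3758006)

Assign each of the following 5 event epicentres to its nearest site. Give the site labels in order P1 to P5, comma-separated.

P1 → V (d²=287919689.00)
P2 → K (d²=482335433.00)
P3 → L (d²=449289461.00)
P4 → L (d²=118669393.00)
P5 → L (d²=194693705.00)

V, K, L, L, L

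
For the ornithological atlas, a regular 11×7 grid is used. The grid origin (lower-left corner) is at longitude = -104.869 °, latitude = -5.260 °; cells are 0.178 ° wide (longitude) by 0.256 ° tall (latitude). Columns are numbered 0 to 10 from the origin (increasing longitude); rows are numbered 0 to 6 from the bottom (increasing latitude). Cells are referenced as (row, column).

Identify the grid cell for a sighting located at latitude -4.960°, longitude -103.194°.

Column index: ⌊(-103.194 − -104.869) / 0.178⌋ = ⌊9.410⌋ = 9
Row offset from origin: ⌊(-4.960 − -5.260) / 0.256⌋ = ⌊1.172⌋ = 1 → row 1

(1, 9)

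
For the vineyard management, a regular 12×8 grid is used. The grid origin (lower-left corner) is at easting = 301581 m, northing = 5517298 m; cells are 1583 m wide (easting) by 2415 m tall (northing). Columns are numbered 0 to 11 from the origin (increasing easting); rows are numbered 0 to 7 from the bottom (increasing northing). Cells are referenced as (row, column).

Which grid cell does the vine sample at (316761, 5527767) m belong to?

(4, 9)

Column index: ⌊(316761 − 301581) / 1583⌋ = ⌊9.589⌋ = 9
Row offset from origin: ⌊(5527767 − 5517298) / 2415⌋ = ⌊4.335⌋ = 4 → row 4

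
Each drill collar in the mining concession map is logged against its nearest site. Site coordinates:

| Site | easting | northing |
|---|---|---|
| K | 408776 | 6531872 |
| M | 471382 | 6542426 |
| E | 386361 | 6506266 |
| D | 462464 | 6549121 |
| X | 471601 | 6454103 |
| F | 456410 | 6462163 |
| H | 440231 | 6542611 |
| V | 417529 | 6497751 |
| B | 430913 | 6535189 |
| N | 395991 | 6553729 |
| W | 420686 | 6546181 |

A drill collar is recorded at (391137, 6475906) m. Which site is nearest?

E

Squared distances to each site:
K: 3443327477.000; M: 10864170425.000; E: 944539776.000; D: 10447977154.000; X: 6949826105.000; F: 4449434578.000; H: 6859777861.000; V: 1173741689.000; B: 5096604265.000; N: 6079980645.000; W: 5811719026.000.
Minimum at E.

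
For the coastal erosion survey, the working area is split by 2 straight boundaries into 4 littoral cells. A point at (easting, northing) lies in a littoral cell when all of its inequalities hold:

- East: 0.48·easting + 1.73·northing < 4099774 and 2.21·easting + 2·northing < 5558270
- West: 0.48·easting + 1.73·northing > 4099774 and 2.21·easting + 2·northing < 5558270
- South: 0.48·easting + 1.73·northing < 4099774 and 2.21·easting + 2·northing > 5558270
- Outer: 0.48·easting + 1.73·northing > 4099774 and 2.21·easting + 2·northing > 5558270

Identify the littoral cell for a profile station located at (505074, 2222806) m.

South

0.48·505074 + 1.73·2222806 = 4087889.900, which is < 4099774
2.21·505074 + 2·2222806 = 5561825.540, which is > 5558270
This sign pattern matches South.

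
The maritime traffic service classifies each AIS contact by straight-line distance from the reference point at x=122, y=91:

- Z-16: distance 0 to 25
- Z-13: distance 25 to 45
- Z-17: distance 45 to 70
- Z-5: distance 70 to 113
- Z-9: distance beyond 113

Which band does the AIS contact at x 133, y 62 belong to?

Z-13

Distance = √((133−122)² + (62−91)²) = √(121.000 + 841.000) = 31.016.
25 ≤ 31.016 < 45 → Z-13.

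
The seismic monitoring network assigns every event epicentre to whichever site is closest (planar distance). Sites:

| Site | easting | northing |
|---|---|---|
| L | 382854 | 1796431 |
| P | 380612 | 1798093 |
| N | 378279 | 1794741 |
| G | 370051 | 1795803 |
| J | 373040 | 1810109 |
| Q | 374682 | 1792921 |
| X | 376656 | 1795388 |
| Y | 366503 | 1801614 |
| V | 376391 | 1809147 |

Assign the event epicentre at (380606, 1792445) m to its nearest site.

Squared distances to each site:
L: 20941700.000; P: 31899940.000; N: 10686545.000; G: 122684189.000; J: 369261252.000; Q: 35320352.000; X: 24263749.000; Y: 282965170.000; V: 296723029.000.
Minimum at N.

N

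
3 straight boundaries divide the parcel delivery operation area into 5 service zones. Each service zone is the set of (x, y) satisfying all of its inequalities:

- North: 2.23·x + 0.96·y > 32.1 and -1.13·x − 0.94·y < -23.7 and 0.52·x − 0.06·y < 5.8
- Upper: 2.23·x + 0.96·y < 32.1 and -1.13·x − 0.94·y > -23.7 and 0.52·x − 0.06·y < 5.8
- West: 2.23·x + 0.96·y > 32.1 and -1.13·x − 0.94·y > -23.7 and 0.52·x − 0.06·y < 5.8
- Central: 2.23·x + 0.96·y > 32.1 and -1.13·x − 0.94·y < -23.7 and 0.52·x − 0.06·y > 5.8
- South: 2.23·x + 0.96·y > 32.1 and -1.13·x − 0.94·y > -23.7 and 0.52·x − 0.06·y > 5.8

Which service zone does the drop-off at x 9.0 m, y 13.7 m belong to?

West

2.23·9.0 + 0.96·13.7 = 33.222, which is > 32.1
-1.13·9.0 − 0.94·13.7 = -23.048, which is > -23.7
0.52·9.0 − 0.06·13.7 = 3.858, which is < 5.8
This sign pattern matches West.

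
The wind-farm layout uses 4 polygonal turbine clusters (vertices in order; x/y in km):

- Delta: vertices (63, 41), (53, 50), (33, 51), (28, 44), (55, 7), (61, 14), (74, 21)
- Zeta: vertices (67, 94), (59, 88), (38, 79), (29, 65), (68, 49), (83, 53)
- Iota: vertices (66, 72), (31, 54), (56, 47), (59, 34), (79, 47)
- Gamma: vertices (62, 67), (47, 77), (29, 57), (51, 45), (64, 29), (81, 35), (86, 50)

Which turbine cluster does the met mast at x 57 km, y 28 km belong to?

Delta

Cast a ray rightward from (57, 28). For each polygon, the edges (by vertex number in listed order) whose endpoints lie on opposite sides of y = 28, where each meets that height, and whether that is right or left of the point:
Delta: 4–5 at x≈39.7 (left), 7–1 at x≈70.2 (right) → 1 crossing.
Zeta: no edge straddles that height → 0 crossings.
Iota: no edge straddles that height → 0 crossings.
Gamma: no edge straddles that height → 0 crossings.
Only Delta has an odd count, so the point is inside Delta.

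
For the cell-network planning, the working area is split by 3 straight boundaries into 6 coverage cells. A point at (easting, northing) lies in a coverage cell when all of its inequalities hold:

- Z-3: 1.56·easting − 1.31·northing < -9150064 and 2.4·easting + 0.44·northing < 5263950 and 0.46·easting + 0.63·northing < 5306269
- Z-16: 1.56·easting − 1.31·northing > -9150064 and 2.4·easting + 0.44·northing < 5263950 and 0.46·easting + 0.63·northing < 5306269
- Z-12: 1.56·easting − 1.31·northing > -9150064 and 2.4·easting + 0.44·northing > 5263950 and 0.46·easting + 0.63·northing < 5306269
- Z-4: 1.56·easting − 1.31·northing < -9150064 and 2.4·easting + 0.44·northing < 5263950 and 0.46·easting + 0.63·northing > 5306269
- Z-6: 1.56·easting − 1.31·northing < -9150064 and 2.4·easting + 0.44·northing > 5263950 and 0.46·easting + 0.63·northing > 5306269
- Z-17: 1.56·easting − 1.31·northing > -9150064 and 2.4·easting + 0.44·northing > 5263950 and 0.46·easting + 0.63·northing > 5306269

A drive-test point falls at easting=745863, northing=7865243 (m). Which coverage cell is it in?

1.56·745863 − 1.31·7865243 = -9139922.050, which is > -9150064
2.4·745863 + 0.44·7865243 = 5250778.120, which is < 5263950
0.46·745863 + 0.63·7865243 = 5298200.070, which is < 5306269
This sign pattern matches Z-16.

Z-16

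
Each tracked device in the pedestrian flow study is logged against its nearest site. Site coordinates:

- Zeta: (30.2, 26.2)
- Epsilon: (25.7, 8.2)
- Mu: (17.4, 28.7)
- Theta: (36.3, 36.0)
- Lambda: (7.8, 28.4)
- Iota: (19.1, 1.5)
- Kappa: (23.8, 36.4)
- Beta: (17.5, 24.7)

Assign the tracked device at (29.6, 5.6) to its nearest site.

Squared distances to each site:
Zeta: 424.720; Epsilon: 21.970; Mu: 682.450; Theta: 969.050; Lambda: 995.080; Iota: 127.060; Kappa: 982.280; Beta: 511.220.
Minimum at Epsilon.

Epsilon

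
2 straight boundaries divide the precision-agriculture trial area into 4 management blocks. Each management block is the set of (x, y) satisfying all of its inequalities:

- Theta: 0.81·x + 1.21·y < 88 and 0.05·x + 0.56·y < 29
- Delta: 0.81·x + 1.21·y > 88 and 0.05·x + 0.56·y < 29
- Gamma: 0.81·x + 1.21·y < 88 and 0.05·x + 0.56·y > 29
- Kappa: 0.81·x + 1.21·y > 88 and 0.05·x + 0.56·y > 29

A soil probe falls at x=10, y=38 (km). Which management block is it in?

Theta

0.81·10 + 1.21·38 = 54.080, which is < 88
0.05·10 + 0.56·38 = 21.780, which is < 29
This sign pattern matches Theta.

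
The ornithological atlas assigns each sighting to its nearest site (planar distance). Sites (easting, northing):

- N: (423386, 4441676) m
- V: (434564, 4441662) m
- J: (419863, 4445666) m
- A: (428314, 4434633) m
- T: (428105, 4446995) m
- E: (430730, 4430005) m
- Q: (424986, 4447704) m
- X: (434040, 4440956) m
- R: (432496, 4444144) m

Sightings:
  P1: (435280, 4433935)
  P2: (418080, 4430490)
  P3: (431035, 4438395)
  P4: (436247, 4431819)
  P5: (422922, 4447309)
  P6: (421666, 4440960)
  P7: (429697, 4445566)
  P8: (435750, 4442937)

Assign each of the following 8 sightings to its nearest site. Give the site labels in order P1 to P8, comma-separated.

P1 → E (d²=36147400.00)
P2 → A (d²=121899205.00)
P3 → X (d²=15588746.00)
P4 → E (d²=33727885.00)
P5 → Q (d²=4416121.00)
P6 → N (d²=3471056.00)
P7 → T (d²=4576505.00)
P8 → V (d²=3032221.00)

E, A, X, E, Q, N, T, V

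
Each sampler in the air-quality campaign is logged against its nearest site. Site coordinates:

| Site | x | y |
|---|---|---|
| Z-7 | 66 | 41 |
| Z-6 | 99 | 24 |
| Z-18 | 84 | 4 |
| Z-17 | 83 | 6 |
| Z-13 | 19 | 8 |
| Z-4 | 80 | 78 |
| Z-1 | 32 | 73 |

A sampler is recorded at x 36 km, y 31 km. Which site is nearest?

Z-13

Squared distances to each site:
Z-7: 1000.000; Z-6: 4018.000; Z-18: 3033.000; Z-17: 2834.000; Z-13: 818.000; Z-4: 4145.000; Z-1: 1780.000.
Minimum at Z-13.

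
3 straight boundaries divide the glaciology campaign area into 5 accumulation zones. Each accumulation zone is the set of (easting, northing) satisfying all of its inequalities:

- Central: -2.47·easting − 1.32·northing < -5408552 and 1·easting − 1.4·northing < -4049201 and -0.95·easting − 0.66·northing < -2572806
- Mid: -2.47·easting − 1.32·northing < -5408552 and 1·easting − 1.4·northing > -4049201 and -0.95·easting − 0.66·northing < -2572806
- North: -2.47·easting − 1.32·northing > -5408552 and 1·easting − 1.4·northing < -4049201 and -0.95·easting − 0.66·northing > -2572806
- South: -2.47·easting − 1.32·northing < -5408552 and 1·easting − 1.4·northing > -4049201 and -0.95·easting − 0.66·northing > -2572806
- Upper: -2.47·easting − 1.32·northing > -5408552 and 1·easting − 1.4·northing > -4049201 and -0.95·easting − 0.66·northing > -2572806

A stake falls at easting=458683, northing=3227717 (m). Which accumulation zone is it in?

-2.47·458683 − 1.32·3227717 = -5393533.450, which is > -5408552
1·458683 − 1.4·3227717 = -4060120.800, which is < -4049201
-0.95·458683 − 0.66·3227717 = -2566042.070, which is > -2572806
This sign pattern matches North.

North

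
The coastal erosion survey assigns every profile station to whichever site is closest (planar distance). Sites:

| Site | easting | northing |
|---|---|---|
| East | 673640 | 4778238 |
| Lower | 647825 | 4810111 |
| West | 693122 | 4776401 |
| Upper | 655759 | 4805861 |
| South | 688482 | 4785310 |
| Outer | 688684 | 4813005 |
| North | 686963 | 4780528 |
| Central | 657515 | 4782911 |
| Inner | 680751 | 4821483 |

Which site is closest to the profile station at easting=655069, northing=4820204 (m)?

Lower

Squared distances to each site:
East: 2106027197.000; Lower: 154344185.000; West: 3366733618.000; Upper: 206197749.000; South: 2334019805.000; Outer: 1181793826.000; North: 2591412212.000; Central: 1396750765.000; Inner: 661200965.000.
Minimum at Lower.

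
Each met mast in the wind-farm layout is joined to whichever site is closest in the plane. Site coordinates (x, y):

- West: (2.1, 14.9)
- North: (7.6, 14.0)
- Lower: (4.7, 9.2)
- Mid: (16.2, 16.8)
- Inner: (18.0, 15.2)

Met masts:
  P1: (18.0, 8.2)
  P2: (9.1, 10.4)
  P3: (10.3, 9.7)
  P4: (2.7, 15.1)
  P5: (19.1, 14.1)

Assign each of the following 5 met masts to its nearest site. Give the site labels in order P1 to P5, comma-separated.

Inner, North, North, West, Inner

P1 → Inner (d²=49.00)
P2 → North (d²=15.21)
P3 → North (d²=25.78)
P4 → West (d²=0.40)
P5 → Inner (d²=2.42)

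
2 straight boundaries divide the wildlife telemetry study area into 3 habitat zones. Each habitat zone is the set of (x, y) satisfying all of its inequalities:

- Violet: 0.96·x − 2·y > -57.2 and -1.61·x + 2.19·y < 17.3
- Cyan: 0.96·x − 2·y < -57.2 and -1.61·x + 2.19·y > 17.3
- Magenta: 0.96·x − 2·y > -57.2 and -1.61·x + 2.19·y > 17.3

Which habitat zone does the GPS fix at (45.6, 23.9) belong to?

0.96·45.6 − 2·23.9 = -4.024, which is > -57.2
-1.61·45.6 + 2.19·23.9 = -21.075, which is < 17.3
This sign pattern matches Violet.

Violet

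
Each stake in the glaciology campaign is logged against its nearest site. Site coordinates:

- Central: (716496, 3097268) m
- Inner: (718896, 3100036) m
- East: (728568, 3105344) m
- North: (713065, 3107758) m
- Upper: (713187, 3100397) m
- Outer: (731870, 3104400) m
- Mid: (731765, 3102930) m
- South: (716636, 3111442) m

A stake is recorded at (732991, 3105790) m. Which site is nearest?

Squared distances to each site:
Central: 344709509.000; Inner: 231777541.000; East: 19761845.000; North: 400918500.000; Upper: 421282865.000; Outer: 3188741.000; Mid: 9682676.000; South: 299431129.000.
Minimum at Outer.

Outer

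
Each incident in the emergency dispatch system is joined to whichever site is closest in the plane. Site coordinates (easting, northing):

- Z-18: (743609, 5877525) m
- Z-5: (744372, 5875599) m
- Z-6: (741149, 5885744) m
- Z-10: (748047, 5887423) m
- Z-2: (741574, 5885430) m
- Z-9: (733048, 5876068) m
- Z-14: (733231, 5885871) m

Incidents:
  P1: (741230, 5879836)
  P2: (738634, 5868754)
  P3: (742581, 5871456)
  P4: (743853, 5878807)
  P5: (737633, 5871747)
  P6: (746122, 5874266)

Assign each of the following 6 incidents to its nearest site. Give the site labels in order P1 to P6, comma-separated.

P1 → Z-18 (d²=11000362.00)
P2 → Z-5 (d²=79778669.00)
P3 → Z-5 (d²=20372130.00)
P4 → Z-18 (d²=1703060.00)
P5 → Z-9 (d²=39693266.00)
P6 → Z-5 (d²=4839389.00)

Z-18, Z-5, Z-5, Z-18, Z-9, Z-5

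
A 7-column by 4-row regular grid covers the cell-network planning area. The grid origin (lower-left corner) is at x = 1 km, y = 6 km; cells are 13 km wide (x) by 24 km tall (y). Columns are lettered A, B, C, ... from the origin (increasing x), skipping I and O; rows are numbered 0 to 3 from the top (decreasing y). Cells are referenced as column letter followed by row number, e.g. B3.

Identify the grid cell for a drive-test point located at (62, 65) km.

E1

Column index: ⌊(62 − 1) / 13⌋ = ⌊4.692⌋ = 4 → column E
Row offset from origin: ⌊(65 − 6) / 24⌋ = ⌊2.458⌋ = 2 → row 1 (counted from top)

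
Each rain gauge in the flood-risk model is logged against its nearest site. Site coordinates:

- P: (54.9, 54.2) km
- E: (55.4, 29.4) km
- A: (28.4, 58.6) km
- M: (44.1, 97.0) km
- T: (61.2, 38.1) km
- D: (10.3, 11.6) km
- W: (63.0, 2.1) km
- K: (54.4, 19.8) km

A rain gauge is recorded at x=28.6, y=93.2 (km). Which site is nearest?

M

Squared distances to each site:
P: 2212.690; E: 4788.680; A: 1197.200; M: 254.690; T: 4098.770; D: 6993.450; W: 9482.570; K: 6053.200.
Minimum at M.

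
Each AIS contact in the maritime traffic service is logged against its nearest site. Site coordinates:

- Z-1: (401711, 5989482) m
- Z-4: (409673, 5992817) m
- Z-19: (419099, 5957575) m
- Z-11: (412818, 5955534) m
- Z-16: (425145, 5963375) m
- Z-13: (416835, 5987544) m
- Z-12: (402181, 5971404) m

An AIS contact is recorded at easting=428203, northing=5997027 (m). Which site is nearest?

Z-13

Squared distances to each site:
Z-1: 758753089.000; Z-4: 361085000.000; Z-19: 1639343120.000; Z-11: 1958367274.000; Z-16: 1141808468.000; Z-13: 219158713.000; Z-12: 1333682613.000.
Minimum at Z-13.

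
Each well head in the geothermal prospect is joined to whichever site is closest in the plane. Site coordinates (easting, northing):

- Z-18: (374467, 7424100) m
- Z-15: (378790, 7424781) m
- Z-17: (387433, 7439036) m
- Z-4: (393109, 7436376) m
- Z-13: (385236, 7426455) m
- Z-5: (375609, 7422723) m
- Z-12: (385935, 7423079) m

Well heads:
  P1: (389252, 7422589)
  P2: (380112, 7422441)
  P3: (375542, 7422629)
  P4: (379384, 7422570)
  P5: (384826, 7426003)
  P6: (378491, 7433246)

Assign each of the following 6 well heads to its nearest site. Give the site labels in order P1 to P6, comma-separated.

Z-12, Z-15, Z-5, Z-15, Z-13, Z-15

P1 → Z-12 (d²=11242589.00)
P2 → Z-15 (d²=7223284.00)
P3 → Z-5 (d²=13325.00)
P4 → Z-15 (d²=5241357.00)
P5 → Z-13 (d²=372404.00)
P6 → Z-15 (d²=71745626.00)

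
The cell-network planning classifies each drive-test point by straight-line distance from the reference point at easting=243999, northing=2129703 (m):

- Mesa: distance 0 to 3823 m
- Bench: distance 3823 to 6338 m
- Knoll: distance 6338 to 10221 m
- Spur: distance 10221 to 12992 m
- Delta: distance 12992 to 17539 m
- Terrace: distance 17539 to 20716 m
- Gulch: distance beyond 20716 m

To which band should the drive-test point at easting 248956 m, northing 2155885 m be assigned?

Distance = √((248956−243999)² + (2155885−2129703)²) = √(24571849.000 + 685497124.000) = 26647.119 m.
20716 ≤ 26647.119 < ∞ → Gulch.

Gulch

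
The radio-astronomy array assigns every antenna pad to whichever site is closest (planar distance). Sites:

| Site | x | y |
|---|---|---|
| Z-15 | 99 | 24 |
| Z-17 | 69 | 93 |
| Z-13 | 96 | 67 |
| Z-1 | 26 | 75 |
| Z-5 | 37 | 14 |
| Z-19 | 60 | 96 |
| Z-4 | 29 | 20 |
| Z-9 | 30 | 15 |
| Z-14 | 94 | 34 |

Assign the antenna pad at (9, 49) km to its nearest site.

Squared distances to each site:
Z-15: 8725.000; Z-17: 5536.000; Z-13: 7893.000; Z-1: 965.000; Z-5: 2009.000; Z-19: 4810.000; Z-4: 1241.000; Z-9: 1597.000; Z-14: 7450.000.
Minimum at Z-1.

Z-1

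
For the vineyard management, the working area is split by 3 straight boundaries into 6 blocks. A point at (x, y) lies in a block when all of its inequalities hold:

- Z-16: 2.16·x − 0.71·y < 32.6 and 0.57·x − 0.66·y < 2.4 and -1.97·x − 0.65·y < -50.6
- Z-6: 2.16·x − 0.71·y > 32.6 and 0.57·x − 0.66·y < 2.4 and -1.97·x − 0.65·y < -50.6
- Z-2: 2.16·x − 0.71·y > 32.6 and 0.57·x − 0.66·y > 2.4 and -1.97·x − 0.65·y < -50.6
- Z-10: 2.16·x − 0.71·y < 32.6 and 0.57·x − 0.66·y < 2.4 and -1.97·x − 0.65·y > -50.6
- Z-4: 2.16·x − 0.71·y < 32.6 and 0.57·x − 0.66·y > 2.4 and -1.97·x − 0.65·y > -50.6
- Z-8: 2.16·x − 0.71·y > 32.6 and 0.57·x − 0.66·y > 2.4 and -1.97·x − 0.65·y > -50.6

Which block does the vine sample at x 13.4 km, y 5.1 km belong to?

Z-4

2.16·13.4 − 0.71·5.1 = 25.323, which is < 32.6
0.57·13.4 − 0.66·5.1 = 4.272, which is > 2.4
-1.97·13.4 − 0.65·5.1 = -29.713, which is > -50.6
This sign pattern matches Z-4.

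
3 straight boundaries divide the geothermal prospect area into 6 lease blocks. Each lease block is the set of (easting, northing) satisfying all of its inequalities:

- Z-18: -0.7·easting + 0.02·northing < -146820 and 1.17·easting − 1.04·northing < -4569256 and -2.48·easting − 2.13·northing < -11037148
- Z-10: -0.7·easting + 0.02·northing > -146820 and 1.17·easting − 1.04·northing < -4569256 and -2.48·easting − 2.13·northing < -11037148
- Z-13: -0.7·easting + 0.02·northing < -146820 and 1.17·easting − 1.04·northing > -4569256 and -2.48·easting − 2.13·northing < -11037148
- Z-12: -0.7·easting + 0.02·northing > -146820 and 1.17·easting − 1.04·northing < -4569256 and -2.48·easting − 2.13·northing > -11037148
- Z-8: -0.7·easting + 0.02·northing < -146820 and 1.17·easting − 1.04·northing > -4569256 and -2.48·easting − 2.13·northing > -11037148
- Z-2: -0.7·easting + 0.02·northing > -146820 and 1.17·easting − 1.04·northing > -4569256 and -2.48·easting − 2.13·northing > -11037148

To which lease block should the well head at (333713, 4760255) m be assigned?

Z-2

-0.7·333713 + 0.02·4760255 = -138394.000, which is > -146820
1.17·333713 − 1.04·4760255 = -4560220.990, which is > -4569256
-2.48·333713 − 2.13·4760255 = -10966951.390, which is > -11037148
This sign pattern matches Z-2.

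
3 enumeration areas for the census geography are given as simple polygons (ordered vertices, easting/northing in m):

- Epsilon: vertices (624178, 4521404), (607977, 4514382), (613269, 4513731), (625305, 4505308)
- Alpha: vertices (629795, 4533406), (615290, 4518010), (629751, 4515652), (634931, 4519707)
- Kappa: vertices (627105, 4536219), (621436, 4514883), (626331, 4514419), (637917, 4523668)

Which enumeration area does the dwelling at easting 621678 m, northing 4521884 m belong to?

Cast a ray rightward from (621678, 4521884). For each polygon, the edges (by vertex number in listed order) whose endpoints lie on opposite sides of northing = 4521884, where each meets that height, and whether that is right or left of the point:
Epsilon: no edge straddles that height → 0 crossings.
Alpha: 1–2 at easting≈618939.8 (left), 4–1 at easting≈634114.8 (right) → 1 crossing.
Kappa: 1–2 at easting≈623296.2 (right), 3–4 at easting≈635682.2 (right) → 2 crossings.
Only Alpha has an odd count, so the point is inside Alpha.

Alpha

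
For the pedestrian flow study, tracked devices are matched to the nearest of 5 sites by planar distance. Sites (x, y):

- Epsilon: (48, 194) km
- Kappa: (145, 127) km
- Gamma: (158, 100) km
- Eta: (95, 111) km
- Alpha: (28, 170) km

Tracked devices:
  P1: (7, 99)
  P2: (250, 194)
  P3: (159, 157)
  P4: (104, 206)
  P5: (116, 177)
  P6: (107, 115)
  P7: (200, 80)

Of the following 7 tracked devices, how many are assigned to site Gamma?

P1 → Alpha
P2 → Kappa
P3 → Kappa
P4 → Epsilon
P5 → Kappa
P6 → Eta
P7 → Gamma
1 of the 7 goes to Gamma.

1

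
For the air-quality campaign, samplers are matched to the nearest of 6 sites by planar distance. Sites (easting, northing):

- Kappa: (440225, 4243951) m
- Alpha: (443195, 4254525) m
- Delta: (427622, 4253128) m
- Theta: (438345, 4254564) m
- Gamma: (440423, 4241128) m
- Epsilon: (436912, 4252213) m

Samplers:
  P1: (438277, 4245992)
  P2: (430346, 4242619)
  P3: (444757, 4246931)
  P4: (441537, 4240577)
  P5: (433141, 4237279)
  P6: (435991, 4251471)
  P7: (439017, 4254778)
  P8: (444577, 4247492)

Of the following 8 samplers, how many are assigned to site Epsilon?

P1 → Kappa
P2 → Kappa
P3 → Kappa
P4 → Gamma
P5 → Gamma
P6 → Epsilon
P7 → Theta
P8 → Kappa
1 of the 8 goes to Epsilon.

1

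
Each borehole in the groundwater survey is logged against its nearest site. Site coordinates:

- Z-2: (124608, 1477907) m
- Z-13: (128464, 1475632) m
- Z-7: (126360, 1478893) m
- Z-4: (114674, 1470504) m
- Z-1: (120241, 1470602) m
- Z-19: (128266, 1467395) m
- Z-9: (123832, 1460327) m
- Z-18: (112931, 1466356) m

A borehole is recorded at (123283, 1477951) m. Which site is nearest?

Z-2

Squared distances to each site:
Z-2: 1757561.000; Z-13: 32220522.000; Z-7: 10355293.000; Z-4: 129572690.000; Z-1: 63261565.000; Z-19: 136259425.000; Z-9: 310906777.000; Z-18: 241607929.000.
Minimum at Z-2.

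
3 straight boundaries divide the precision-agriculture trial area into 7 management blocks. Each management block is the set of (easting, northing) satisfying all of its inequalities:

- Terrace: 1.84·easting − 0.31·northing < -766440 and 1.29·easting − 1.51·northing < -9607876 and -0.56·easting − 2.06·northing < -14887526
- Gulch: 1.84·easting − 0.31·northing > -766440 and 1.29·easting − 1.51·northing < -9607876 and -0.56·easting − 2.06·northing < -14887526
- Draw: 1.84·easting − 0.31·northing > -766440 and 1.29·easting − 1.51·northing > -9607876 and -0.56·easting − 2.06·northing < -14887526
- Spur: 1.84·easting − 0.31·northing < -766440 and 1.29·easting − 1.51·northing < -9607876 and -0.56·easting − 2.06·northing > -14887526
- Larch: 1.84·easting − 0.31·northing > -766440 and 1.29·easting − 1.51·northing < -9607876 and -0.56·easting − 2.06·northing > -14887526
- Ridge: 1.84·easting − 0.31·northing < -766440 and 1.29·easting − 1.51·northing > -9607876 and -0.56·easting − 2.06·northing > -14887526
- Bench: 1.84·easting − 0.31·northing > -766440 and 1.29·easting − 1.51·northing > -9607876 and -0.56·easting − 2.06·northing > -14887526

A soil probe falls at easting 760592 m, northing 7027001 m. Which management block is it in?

1.84·760592 − 0.31·7027001 = -778881.030, which is < -766440
1.29·760592 − 1.51·7027001 = -9629607.830, which is < -9607876
-0.56·760592 − 2.06·7027001 = -14901553.580, which is < -14887526
This sign pattern matches Terrace.

Terrace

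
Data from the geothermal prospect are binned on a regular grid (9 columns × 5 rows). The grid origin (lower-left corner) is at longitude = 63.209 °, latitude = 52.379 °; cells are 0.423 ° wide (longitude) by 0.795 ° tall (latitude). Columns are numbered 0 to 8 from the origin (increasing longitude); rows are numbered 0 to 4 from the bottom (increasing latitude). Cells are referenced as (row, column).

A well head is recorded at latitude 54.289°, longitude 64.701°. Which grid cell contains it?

(2, 3)

Column index: ⌊(64.701 − 63.209) / 0.423⌋ = ⌊3.527⌋ = 3
Row offset from origin: ⌊(54.289 − 52.379) / 0.795⌋ = ⌊2.403⌋ = 2 → row 2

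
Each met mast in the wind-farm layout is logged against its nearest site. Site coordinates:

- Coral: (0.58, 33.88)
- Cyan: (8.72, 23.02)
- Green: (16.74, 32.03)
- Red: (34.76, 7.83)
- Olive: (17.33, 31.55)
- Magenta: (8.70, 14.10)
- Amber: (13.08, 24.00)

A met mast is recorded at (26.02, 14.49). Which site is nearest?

Squared distances to each site:
Coral: 1023.166; Cyan: 372.051; Green: 393.770; Red: 120.743; Olive: 366.560; Magenta: 300.135; Amber: 257.884.
Minimum at Red.

Red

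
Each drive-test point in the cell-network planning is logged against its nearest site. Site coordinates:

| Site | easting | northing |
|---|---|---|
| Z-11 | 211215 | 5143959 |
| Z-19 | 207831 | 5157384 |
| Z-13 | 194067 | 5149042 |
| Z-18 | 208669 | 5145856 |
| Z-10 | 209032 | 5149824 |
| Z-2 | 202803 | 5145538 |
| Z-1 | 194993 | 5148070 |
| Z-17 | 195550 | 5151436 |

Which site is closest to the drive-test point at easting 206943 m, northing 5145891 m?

Z-18

Squared distances to each site:
Z-11: 21982608.000; Z-19: 132877593.000; Z-13: 175720177.000; Z-18: 2980301.000; Z-10: 19832410.000; Z-2: 17264209.000; Z-1: 147550541.000; Z-17: 160547474.000.
Minimum at Z-18.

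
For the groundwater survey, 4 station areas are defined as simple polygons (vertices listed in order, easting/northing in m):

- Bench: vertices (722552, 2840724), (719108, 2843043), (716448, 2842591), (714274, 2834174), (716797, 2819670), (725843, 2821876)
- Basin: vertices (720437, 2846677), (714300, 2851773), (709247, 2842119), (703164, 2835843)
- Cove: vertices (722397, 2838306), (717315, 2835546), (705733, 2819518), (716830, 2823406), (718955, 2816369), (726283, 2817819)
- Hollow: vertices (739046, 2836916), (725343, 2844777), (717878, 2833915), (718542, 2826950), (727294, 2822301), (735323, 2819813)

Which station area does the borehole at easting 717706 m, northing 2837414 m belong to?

Bench

Cast a ray rightward from (717706, 2837414). For each polygon, the edges (by vertex number in listed order) whose endpoints lie on opposite sides of northing = 2837414, where each meets that height, and whether that is right or left of the point:
Bench: 3–4 at easting≈715110.8 (left), 6–1 at easting≈723130.0 (right) → 1 crossing.
Basin: 3–4 at easting≈704686.7 (left), 4–1 at easting≈705668.7 (left) → 0 crossings.
Cove: 1–2 at easting≈720754.6 (right), 6–1 at easting≈722566.2 (right) → 2 crossings.
Hollow: 1–2 at easting≈738177.9 (right), 2–3 at easting≈720282.7 (right) → 2 crossings.
Only Bench has an odd count, so the point is inside Bench.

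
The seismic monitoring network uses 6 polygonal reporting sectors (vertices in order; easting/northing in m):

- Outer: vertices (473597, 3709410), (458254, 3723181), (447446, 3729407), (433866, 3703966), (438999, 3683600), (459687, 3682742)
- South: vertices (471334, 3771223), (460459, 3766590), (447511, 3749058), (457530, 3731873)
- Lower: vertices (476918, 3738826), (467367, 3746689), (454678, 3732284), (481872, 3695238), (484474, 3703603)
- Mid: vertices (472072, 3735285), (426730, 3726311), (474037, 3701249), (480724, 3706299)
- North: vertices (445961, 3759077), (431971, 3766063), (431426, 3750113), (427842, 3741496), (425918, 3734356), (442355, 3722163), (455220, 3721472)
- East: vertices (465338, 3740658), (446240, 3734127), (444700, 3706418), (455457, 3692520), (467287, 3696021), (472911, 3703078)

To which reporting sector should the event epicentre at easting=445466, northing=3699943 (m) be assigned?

Outer

Cast a ray rightward from (445466, 3699943). For each polygon, the edges (by vertex number in listed order) whose endpoints lie on opposite sides of northing = 3699943, where each meets that height, and whether that is right or left of the point:
Outer: 4–5 at easting≈434879.9 (left), 6–1 at easting≈468659.0 (right) → 1 crossing.
South: no edge straddles that height → 0 crossings.
Lower: 3–4 at easting≈478418.2 (right), 4–5 at easting≈483335.5 (right) → 2 crossings.
Mid: no edge straddles that height → 0 crossings.
North: no edge straddles that height → 0 crossings.
East: 3–4 at easting≈449711.6 (right), 5–6 at easting≈470412.6 (right) → 2 crossings.
Only Outer has an odd count, so the point is inside Outer.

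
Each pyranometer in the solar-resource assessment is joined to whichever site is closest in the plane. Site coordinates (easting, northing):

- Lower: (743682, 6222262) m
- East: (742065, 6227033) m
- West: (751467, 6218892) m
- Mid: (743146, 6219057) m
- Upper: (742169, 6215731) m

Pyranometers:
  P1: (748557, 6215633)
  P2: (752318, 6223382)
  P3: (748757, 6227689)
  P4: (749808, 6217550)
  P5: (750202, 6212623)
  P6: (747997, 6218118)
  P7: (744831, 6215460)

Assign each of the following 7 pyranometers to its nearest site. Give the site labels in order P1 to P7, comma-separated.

P1 → West (d²=19089181.00)
P2 → West (d²=20884301.00)
P3 → East (d²=45213200.00)
P4 → West (d²=4553245.00)
P5 → West (d²=40900586.00)
P6 → West (d²=12639976.00)
P7 → Upper (d²=7159685.00)

West, West, East, West, West, West, Upper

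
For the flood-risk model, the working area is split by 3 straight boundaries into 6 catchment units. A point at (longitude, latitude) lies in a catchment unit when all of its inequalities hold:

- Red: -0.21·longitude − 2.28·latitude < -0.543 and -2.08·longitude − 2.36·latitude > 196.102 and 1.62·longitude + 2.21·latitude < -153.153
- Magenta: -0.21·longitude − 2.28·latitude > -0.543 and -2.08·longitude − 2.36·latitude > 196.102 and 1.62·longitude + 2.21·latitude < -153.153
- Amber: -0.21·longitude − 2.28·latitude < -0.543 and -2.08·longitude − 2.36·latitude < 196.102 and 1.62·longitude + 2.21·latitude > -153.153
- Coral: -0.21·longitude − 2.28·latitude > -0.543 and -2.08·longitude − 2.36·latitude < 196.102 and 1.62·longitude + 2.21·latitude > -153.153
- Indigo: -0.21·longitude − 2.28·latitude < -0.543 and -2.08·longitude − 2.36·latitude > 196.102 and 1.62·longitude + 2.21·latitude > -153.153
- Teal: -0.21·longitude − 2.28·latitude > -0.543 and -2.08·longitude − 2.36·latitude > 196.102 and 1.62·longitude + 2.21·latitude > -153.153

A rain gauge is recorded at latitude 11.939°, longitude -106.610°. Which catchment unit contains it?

-0.21·-106.610 − 2.28·11.939 = -4.833, which is < -0.543
-2.08·-106.610 − 2.36·11.939 = 193.573, which is < 196.102
1.62·-106.610 + 2.21·11.939 = -146.323, which is > -153.153
This sign pattern matches Amber.

Amber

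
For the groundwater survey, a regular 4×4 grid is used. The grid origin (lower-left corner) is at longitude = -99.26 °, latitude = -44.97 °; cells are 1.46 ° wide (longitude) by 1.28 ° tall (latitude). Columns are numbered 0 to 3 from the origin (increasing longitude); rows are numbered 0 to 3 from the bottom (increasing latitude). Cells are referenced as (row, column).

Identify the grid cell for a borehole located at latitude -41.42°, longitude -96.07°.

(2, 2)

Column index: ⌊(-96.07 − -99.26) / 1.46⌋ = ⌊2.185⌋ = 2
Row offset from origin: ⌊(-41.42 − -44.97) / 1.28⌋ = ⌊2.773⌋ = 2 → row 2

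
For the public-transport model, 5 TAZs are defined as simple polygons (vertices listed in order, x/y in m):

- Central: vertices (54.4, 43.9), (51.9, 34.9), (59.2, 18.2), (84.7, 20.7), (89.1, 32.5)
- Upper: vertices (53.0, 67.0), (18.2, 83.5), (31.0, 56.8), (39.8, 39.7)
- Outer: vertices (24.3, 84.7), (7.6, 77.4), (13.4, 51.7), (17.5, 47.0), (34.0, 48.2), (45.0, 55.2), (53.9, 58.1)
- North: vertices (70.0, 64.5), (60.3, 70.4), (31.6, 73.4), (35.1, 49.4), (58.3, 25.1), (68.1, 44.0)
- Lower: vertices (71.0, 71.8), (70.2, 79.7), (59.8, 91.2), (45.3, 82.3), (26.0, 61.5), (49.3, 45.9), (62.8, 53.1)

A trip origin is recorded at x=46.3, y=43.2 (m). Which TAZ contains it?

North

Cast a ray rightward from (46.3, 43.2). For each polygon, the edges (by vertex number in listed order) whose endpoints lie on opposite sides of y = 43.2, where each meets that height, and whether that is right or left of the point:
Central: 1–2 at x≈54.21 (right), 5–1 at x≈56.53 (right) → 2 crossings.
Upper: 3–4 at x≈38.00 (left), 4–1 at x≈41.49 (left) → 0 crossings.
Outer: no edge straddles that height → 0 crossings.
North: 4–5 at x≈41.02 (left), 5–6 at x≈67.69 (right) → 1 crossing.
Lower: no edge straddles that height → 0 crossings.
Only North has an odd count, so the point is inside North.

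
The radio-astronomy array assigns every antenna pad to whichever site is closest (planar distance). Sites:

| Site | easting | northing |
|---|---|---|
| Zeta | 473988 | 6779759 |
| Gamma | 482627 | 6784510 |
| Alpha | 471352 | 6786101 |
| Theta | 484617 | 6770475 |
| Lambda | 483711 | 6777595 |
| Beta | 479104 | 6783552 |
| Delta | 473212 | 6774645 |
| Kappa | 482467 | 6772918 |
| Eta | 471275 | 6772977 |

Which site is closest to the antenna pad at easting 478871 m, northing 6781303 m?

Beta

Squared distances to each site:
Zeta: 26227625.000; Gamma: 24392385.000; Alpha: 79556165.000; Theta: 150262100.000; Lambda: 37174864.000; Beta: 5112290.000; Delta: 76353245.000; Kappa: 83239441.000; Eta: 127021492.000.
Minimum at Beta.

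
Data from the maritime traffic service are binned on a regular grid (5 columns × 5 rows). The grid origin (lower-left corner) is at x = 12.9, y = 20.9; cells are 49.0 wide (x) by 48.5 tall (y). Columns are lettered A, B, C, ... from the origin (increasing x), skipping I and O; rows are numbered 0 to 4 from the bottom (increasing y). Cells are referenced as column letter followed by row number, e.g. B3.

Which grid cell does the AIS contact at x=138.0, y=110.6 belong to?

Column index: ⌊(138.0 − 12.9) / 49.0⌋ = ⌊2.553⌋ = 2 → column C
Row offset from origin: ⌊(110.6 − 20.9) / 48.5⌋ = ⌊1.849⌋ = 1 → row 1

C1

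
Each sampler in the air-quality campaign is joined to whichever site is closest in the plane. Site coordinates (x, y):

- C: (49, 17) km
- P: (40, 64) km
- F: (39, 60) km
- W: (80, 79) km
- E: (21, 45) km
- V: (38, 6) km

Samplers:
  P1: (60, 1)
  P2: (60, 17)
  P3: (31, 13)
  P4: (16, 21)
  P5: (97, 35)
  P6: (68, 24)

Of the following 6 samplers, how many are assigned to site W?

P1 → C
P2 → C
P3 → V
P4 → E
P5 → W
P6 → C
1 of the 6 goes to W.

1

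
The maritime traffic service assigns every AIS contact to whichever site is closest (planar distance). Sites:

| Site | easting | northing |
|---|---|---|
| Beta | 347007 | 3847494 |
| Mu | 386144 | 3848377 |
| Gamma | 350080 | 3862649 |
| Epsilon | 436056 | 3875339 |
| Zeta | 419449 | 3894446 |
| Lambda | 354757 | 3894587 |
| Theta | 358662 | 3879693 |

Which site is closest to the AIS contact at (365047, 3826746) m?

Squared distances to each site:
Beta: 755921104.000; Mu: 912983570.000; Gamma: 1513036498.000; Epsilon: 7403557730.000; Zeta: 7542867604.000; Lambda: 4708285381.000; Theta: 2844153034.000.
Minimum at Beta.

Beta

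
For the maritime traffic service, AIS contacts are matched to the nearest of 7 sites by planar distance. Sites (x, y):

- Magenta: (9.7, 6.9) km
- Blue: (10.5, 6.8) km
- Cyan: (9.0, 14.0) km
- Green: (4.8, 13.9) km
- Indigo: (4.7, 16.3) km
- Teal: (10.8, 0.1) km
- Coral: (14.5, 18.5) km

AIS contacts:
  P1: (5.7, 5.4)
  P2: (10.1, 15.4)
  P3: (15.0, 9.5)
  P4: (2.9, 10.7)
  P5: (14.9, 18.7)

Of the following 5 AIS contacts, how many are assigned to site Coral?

P1 → Magenta
P2 → Cyan
P3 → Blue
P4 → Green
P5 → Coral
1 of the 5 goes to Coral.

1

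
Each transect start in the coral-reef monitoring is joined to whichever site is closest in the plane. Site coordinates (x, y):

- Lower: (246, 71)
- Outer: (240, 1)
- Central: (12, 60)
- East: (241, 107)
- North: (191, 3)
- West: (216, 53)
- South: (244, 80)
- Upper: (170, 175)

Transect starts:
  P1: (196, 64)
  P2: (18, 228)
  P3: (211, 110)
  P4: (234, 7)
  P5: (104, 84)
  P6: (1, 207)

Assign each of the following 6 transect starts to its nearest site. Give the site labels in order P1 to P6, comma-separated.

P1 → West (d²=521.00)
P2 → Upper (d²=25913.00)
P3 → East (d²=909.00)
P4 → Outer (d²=72.00)
P5 → Central (d²=9040.00)
P6 → Central (d²=21730.00)

West, Upper, East, Outer, Central, Central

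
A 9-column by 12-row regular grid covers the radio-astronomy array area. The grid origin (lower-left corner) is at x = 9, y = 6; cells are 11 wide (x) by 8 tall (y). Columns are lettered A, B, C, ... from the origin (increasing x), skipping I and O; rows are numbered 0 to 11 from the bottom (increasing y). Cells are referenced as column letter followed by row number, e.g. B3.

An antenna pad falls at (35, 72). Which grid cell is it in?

Column index: ⌊(35 − 9) / 11⌋ = ⌊2.364⌋ = 2 → column C
Row offset from origin: ⌊(72 − 6) / 8⌋ = ⌊8.250⌋ = 8 → row 8

C8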